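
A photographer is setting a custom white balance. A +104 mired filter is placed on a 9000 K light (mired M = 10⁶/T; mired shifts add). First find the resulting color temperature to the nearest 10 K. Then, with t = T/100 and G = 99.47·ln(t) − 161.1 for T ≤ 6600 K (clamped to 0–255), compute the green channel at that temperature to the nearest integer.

221

M_in = 10⁶/9000 = 111.11; M_out = 111.11 + (+104) = 215.11.
T_out = 10⁶/215.11 = 4648.8 K → 4650 K; t = 46.5.
G = 99.47·ln 46.5 − 161.1 = 99.47·3.8395 − 161.1 = 220.810.
Rounded: 221.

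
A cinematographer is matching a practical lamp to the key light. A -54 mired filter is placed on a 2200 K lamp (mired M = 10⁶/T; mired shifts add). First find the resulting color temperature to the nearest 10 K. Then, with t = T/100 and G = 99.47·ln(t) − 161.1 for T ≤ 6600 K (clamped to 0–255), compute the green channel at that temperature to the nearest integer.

M_in = 10⁶/2200 = 454.55; M_out = 454.55 + (-54) = 400.55.
T_out = 10⁶/400.55 = 2496.6 K → 2500 K; t = 25.
G = 99.47·ln 25 − 161.1 = 99.47·3.2189 − 161.1 = 159.082.
Rounded: 159.

159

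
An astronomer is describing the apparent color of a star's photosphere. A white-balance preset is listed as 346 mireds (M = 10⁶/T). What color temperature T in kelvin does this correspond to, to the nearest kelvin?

2890 K

T = 10⁶ / 346 = 2890.17 K → 2890 K.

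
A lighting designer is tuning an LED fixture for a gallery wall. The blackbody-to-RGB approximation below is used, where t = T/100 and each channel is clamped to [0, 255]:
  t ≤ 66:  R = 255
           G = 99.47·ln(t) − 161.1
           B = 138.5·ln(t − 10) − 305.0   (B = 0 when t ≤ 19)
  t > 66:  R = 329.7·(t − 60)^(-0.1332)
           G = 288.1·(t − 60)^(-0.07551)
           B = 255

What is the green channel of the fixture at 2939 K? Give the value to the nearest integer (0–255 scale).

175

t = 2939/100 = 29.39; the t ≤ 66 branch applies.
G = 99.47·ln 29.39 − 161.1 = 99.47·3.3807 − 161.1 = 175.174.
Rounded: 175.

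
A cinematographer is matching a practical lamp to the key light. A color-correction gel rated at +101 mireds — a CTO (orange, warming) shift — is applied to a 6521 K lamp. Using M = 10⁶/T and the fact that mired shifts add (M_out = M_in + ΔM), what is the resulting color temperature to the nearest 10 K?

M_in = 10⁶/6521 = 153.35 mireds.
M_out = 153.35 + (+101) = 254.35 mireds.
T_out = 10⁶/254.35 = 3931.6 K → 3930 K.

3930 K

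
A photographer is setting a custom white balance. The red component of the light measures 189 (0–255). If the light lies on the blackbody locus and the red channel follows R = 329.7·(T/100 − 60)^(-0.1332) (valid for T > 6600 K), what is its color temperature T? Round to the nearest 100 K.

(t − 60)^(-0.1332) = 189/329.7 = 0.57325.
t − 60 = 0.57325^(1/-0.1332) = 0.57325^(-7.508) = 65.199, so t = 125.199.
T = 100·t = 12520 K → 12500 K to the nearest 100 K.

12500 K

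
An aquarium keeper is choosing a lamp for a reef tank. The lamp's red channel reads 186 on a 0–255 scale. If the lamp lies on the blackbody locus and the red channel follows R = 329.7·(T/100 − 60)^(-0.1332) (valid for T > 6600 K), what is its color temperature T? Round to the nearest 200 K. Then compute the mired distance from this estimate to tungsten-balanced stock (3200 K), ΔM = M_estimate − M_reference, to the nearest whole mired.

(t − 60)^(-0.1332) = 186/329.7 = 0.56415.
t − 60 = 0.56415^(1/-0.1332) = 0.56415^(-7.508) = 73.521, so t = 133.521.
T = 100·t = 13352 K → 13400 K to the nearest 200 K.
M_estimate = 10⁶/13400 = 74.63; M_reference = 10⁶/3200 = 312.50.
ΔM = 74.63 − 312.50 = -237.87 → -238 mireds.

-238 mireds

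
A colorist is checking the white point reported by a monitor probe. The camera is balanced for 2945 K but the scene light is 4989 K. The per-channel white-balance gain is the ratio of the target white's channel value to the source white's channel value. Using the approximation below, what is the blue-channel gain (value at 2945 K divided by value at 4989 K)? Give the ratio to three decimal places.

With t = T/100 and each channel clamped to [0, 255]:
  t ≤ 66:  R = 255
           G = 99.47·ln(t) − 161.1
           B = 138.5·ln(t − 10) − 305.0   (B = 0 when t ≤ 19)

0.516

At 4989 K (t = 49.89):
  B = 138.5·ln(49.89 − 10) − 305.0 = 138.5·ln 39.89 − 305.0 = 138.5·3.6861 − 305.0 = 205.528.
At 2945 K (t = 29.45):
  B = 138.5·ln(29.45 − 10) − 305.0 = 138.5·ln 19.45 − 305.0 = 138.5·2.9678 − 305.0 = 106.047.
Gain = 106.047 / 205.528 = 0.5160 → 0.516.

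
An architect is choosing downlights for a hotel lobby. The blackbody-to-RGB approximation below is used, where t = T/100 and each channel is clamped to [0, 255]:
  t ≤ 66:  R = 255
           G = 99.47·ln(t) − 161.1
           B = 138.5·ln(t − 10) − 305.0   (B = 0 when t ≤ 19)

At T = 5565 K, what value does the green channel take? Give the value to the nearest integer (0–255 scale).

239

t = 5565/100 = 55.65; the t ≤ 66 branch applies.
G = 99.47·ln 55.65 − 161.1 = 99.47·4.0191 − 161.1 = 238.678.
Rounded: 239.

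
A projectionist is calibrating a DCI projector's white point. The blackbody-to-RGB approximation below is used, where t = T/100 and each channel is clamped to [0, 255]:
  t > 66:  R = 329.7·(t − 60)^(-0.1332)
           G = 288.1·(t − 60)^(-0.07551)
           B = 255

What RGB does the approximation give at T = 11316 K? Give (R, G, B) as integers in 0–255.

t = 11316/100 = 113.16; the t > 66 branch applies.
R = 329.7·(113.16 − 60)^(-0.1332) = 329.7·53.16^(-0.1332) = 329.7·0.58905 = 194.210.
G = 288.1·(113.16 − 60)^(-0.07551) = 288.1·53.16^(-0.07551) = 288.1·0.74080 = 213.425.
B = 255 by definition for t > 66.
Rounded: (194, 213, 255).

(194, 213, 255)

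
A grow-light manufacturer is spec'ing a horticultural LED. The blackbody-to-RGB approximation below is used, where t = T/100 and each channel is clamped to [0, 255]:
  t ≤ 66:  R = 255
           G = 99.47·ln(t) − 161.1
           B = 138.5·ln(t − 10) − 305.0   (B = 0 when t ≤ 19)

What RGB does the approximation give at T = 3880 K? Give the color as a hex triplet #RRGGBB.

t = 3880/100 = 38.8; the t ≤ 66 branch applies.
R = 255 by definition for t ≤ 66.
G = 99.47·ln 38.8 − 161.1 = 99.47·3.6584 − 161.1 = 202.803.
B = 138.5·ln(38.8 − 10) − 305.0 = 138.5·ln 28.8 − 305.0 = 138.5·3.3604 − 305.0 = 160.412.
Rounded: (255, 203, 160).
In hex: #FFCBA0.

#FFCBA0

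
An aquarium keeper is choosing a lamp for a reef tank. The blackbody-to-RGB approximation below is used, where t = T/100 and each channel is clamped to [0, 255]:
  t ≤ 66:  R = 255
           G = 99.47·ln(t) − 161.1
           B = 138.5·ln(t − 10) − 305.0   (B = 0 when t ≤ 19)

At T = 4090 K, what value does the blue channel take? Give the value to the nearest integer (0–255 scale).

t = 4090/100 = 40.9; the t ≤ 66 branch applies.
B = 138.5·ln(40.9 − 10) − 305.0 = 138.5·ln 30.9 − 305.0 = 138.5·3.4308 − 305.0 = 170.160.
Rounded: 170.

170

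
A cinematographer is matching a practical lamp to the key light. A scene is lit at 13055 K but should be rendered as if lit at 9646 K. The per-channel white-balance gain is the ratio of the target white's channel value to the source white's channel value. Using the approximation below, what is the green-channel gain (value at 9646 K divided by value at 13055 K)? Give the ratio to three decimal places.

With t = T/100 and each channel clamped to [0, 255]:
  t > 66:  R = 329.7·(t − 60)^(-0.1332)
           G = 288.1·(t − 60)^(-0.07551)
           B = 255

1.051

At 13055 K (t = 130.55):
  G = 288.1·(130.55 − 60)^(-0.07551) = 288.1·70.55^(-0.07551) = 288.1·0.72514 = 208.912.
At 9646 K (t = 96.46):
  G = 288.1·(96.46 − 60)^(-0.07551) = 288.1·36.46^(-0.07551) = 288.1·0.76220 = 219.589.
Gain = 219.589 / 208.912 = 1.0511 → 1.051.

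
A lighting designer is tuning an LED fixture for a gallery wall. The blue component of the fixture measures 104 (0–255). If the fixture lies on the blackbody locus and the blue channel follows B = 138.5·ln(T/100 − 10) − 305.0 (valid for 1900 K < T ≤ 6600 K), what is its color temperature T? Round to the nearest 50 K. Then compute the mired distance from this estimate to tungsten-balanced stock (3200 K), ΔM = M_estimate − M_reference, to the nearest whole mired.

ln(t − 10) = (104 + 305.0) / 138.5 = 2.9531.
t − 10 = e^2.9531 = 19.165, so t = 29.165.
T = 100·t = 2916 K → 2900 K to the nearest 50 K.
M_estimate = 10⁶/2900 = 344.83; M_reference = 10⁶/3200 = 312.50.
ΔM = 344.83 − 312.50 = 32.33 → +32 mireds.

+32 mireds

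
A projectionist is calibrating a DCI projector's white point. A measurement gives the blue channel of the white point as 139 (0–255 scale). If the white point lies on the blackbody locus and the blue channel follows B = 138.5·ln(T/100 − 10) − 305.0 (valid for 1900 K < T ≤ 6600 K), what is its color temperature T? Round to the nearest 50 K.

ln(t − 10) = (139 + 305.0) / 138.5 = 3.2058.
t − 10 = e^3.2058 = 24.675, so t = 34.675.
T = 100·t = 3467 K → 3450 K to the nearest 50 K.

3450 K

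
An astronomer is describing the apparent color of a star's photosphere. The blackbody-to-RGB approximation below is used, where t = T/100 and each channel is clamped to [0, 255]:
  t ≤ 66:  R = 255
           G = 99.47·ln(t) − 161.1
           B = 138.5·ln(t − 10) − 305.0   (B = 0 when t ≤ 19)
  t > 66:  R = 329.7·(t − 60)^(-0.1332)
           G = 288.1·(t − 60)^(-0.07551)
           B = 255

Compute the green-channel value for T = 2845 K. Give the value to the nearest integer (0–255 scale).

t = 2845/100 = 28.45; the t ≤ 66 branch applies.
G = 99.47·ln 28.45 − 161.1 = 99.47·3.3481 − 161.1 = 171.940.
Rounded: 172.

172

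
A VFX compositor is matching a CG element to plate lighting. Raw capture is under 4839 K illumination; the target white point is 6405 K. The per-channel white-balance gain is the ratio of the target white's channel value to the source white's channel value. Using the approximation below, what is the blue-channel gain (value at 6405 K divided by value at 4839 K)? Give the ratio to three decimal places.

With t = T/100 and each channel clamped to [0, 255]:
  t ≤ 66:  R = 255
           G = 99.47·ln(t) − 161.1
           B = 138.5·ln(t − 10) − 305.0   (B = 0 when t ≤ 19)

At 4839 K (t = 48.39):
  B = 138.5·ln(48.39 − 10) − 305.0 = 138.5·ln 38.39 − 305.0 = 138.5·3.6478 − 305.0 = 200.220.
At 6405 K (t = 64.05):
  B = 138.5·ln(64.05 − 10) − 305.0 = 138.5·ln 54.05 − 305.0 = 138.5·3.9899 − 305.0 = 247.602.
Gain = 247.602 / 200.220 = 1.2367 → 1.237.

1.237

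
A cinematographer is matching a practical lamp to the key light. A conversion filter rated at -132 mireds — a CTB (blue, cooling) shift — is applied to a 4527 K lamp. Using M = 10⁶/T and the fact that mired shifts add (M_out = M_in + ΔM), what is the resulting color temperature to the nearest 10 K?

M_in = 10⁶/4527 = 220.90 mireds.
M_out = 220.90 + (-132) = 88.90 mireds.
T_out = 10⁶/88.90 = 11249.0 K → 11250 K.

11250 K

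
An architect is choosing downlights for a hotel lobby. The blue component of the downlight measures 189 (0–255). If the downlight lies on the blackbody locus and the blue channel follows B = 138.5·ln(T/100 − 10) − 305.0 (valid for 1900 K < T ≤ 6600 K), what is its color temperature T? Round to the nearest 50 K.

ln(t − 10) = (189 + 305.0) / 138.5 = 3.5668.
t − 10 = e^3.5668 = 35.403, so t = 45.403.
T = 100·t = 4540 K → 4550 K to the nearest 50 K.

4550 K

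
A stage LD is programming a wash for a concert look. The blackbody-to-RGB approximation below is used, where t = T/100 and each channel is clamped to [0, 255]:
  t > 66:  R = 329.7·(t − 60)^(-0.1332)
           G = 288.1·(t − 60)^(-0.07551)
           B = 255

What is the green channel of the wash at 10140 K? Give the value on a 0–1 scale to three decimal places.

t = 10140/100 = 101.4; the t > 66 branch applies.
G = 288.1·(101.4 − 60)^(-0.07551) = 288.1·41.4^(-0.07551) = 288.1·0.75492 = 217.492.
On a 0–1 scale: 217.492/255 = 0.8529 → 0.853.

0.853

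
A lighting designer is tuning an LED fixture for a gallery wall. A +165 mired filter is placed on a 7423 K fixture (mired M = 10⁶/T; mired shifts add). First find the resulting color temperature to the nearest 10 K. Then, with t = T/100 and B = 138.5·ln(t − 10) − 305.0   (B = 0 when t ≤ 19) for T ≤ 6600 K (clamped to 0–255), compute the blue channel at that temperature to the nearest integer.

132

M_in = 10⁶/7423 = 134.72; M_out = 134.72 + (+165) = 299.72.
T_out = 10⁶/299.72 = 3336.5 K → 3340 K; t = 33.4.
B = 138.5·ln(33.4 − 10) − 305.0 = 138.5·ln 23.4 − 305.0 = 138.5·3.1527 − 305.0 = 131.654.
Rounded: 132.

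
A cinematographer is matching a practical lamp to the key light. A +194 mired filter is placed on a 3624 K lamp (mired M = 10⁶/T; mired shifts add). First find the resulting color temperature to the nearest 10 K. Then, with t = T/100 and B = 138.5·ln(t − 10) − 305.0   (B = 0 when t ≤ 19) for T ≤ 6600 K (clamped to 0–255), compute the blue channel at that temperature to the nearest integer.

M_in = 10⁶/3624 = 275.94; M_out = 275.94 + (+194) = 469.94.
T_out = 10⁶/469.94 = 2127.9 K → 2130 K; t = 21.3.
B = 138.5·ln(21.3 − 10) − 305.0 = 138.5·ln 11.3 − 305.0 = 138.5·2.4248 − 305.0 = 30.835.
Rounded: 31.

31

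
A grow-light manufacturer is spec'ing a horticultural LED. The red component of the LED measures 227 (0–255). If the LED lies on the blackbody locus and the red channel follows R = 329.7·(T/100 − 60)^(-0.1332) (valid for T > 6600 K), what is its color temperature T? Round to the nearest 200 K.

(t − 60)^(-0.1332) = 227/329.7 = 0.68850.
t − 60 = 0.68850^(1/-0.1332) = 0.68850^(-7.508) = 16.478, so t = 76.478.
T = 100·t = 7648 K → 7600 K to the nearest 200 K.

7600 K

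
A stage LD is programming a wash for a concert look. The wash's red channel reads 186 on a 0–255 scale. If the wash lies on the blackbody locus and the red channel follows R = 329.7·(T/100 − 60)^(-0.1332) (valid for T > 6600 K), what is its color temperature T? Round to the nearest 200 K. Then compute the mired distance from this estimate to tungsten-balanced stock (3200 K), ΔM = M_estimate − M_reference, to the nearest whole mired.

-238 mireds

(t − 60)^(-0.1332) = 186/329.7 = 0.56415.
t − 60 = 0.56415^(1/-0.1332) = 0.56415^(-7.508) = 73.521, so t = 133.521.
T = 100·t = 13352 K → 13400 K to the nearest 200 K.
M_estimate = 10⁶/13400 = 74.63; M_reference = 10⁶/3200 = 312.50.
ΔM = 74.63 − 312.50 = -237.87 → -238 mireds.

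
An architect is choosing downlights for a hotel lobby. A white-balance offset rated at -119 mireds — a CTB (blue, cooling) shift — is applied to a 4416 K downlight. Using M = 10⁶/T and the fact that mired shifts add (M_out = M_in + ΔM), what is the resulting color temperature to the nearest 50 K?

M_in = 10⁶/4416 = 226.45 mireds.
M_out = 226.45 + (-119) = 107.45 mireds.
T_out = 10⁶/107.45 = 9306.7 K → 9300 K.

9300 K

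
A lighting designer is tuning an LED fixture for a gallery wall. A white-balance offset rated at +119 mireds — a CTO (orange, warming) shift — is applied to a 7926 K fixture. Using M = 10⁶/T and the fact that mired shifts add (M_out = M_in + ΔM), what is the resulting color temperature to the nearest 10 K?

4080 K

M_in = 10⁶/7926 = 126.17 mireds.
M_out = 126.17 + (+119) = 245.17 mireds.
T_out = 10⁶/245.17 = 4078.9 K → 4080 K.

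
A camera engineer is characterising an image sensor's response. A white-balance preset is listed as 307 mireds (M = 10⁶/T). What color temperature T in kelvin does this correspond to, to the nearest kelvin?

T = 10⁶ / 307 = 3257.33 K → 3257 K.

3257 K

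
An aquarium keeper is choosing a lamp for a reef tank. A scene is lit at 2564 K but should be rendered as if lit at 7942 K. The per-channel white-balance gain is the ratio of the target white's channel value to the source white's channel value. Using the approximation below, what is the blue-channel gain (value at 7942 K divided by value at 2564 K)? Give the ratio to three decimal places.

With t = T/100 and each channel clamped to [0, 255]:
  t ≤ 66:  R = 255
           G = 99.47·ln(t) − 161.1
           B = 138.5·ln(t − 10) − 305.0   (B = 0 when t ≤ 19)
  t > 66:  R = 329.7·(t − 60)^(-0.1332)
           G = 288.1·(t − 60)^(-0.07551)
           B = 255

3.362

At 2564 K (t = 25.64):
  B = 138.5·ln(25.64 − 10) − 305.0 = 138.5·ln 15.64 − 305.0 = 138.5·2.7498 − 305.0 = 75.852.
At 7942 K (t = 79.42):
  B = 255 by definition for t > 66.
Gain = 255.000 / 75.852 = 3.3618 → 3.362.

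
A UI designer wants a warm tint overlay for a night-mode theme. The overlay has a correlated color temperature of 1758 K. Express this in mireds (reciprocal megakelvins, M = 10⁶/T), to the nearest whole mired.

M = 10⁶ / 1758 = 568.828 → 569 mireds.

569 mireds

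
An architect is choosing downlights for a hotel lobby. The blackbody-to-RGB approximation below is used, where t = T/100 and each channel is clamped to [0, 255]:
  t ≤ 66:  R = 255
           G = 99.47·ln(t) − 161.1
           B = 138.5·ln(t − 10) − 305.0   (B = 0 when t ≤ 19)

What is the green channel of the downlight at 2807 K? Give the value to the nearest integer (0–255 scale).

t = 2807/100 = 28.07; the t ≤ 66 branch applies.
G = 99.47·ln 28.07 − 161.1 = 99.47·3.3347 − 161.1 = 170.603.
Rounded: 171.

171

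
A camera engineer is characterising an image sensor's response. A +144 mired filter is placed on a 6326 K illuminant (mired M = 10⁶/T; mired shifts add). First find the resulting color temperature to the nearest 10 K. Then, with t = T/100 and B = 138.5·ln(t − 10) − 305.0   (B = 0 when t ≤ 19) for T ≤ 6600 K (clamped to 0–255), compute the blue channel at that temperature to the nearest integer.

130

M_in = 10⁶/6326 = 158.08; M_out = 158.08 + (+144) = 302.08.
T_out = 10⁶/302.08 = 3310.4 K → 3310 K; t = 33.1.
B = 138.5·ln(33.1 − 10) − 305.0 = 138.5·ln 23.1 − 305.0 = 138.5·3.1398 − 305.0 = 129.867.
Rounded: 130.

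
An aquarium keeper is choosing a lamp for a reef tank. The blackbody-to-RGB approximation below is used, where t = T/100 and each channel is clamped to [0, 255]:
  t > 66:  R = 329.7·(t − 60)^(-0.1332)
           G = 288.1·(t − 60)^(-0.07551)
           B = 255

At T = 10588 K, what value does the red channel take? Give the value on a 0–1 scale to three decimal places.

0.777

t = 10588/100 = 105.88; the t > 66 branch applies.
R = 329.7·(105.88 − 60)^(-0.1332) = 329.7·45.88^(-0.1332) = 329.7·0.60072 = 198.057.
On a 0–1 scale: 198.057/255 = 0.7767 → 0.777.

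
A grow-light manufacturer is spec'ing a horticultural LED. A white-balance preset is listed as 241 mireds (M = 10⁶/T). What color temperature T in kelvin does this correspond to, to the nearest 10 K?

4150 K

T = 10⁶ / 241 = 4149.38 K → 4150 K.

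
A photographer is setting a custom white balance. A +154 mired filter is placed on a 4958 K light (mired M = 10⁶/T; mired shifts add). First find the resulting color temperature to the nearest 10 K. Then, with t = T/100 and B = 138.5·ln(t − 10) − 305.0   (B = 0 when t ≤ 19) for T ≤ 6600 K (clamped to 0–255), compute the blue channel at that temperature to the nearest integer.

96

M_in = 10⁶/4958 = 201.69; M_out = 201.69 + (+154) = 355.69.
T_out = 10⁶/355.69 = 2811.4 K → 2810 K; t = 28.1.
B = 138.5·ln(28.1 − 10) − 305.0 = 138.5·ln 18.1 − 305.0 = 138.5·2.8959 − 305.0 = 96.084.
Rounded: 96.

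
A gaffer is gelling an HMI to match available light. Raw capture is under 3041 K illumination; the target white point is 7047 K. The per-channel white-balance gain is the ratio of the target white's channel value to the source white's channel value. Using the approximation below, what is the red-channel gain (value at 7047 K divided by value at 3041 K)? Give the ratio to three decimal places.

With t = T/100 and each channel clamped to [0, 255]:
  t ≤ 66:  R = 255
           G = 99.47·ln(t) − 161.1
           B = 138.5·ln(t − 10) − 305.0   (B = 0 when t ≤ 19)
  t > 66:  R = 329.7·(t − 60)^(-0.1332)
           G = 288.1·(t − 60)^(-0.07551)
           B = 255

0.946

At 3041 K (t = 30.41):
  R = 255 by definition for t ≤ 66.
At 7047 K (t = 70.47):
  R = 329.7·(70.47 − 60)^(-0.1332) = 329.7·10.47^(-0.1332) = 329.7·0.73138 = 241.136.
Gain = 241.136 / 255.000 = 0.9456 → 0.946.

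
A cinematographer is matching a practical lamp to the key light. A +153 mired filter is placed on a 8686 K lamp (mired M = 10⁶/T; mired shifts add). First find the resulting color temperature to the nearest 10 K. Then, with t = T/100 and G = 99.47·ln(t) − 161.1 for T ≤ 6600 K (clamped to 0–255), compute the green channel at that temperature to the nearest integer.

M_in = 10⁶/8686 = 115.13; M_out = 115.13 + (+153) = 268.13.
T_out = 10⁶/268.13 = 3729.6 K → 3730 K; t = 37.3.
G = 99.47·ln 37.3 − 161.1 = 99.47·3.6190 − 161.1 = 198.881.
Rounded: 199.

199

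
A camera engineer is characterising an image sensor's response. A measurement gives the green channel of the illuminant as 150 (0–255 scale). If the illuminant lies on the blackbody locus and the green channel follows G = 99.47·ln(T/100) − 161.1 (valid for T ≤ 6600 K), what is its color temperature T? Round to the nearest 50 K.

2300 K

ln t = (150 + 161.1) / 99.47 = 3.1276.
t = e^3.1276 = 22.819.
T = 100·t = 2282 K → 2300 K to the nearest 50 K.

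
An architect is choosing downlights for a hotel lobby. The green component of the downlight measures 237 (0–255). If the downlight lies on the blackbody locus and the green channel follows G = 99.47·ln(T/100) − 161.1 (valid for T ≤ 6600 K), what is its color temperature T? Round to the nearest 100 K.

5500 K

ln t = (237 + 161.1) / 99.47 = 4.0022.
t = e^4.0022 = 54.719.
T = 100·t = 5472 K → 5500 K to the nearest 100 K.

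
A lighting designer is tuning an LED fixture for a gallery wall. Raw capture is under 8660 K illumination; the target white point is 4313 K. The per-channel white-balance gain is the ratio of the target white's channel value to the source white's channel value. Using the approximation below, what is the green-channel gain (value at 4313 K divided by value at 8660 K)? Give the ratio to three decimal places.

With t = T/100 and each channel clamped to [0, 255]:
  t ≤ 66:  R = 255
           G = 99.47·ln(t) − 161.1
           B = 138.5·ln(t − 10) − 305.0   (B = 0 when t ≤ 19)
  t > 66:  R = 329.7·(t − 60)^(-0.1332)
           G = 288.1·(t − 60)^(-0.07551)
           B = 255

0.949

At 8660 K (t = 86.6):
  G = 288.1·(86.6 − 60)^(-0.07551) = 288.1·26.6^(-0.07551) = 288.1·0.78056 = 224.880.
At 4313 K (t = 43.13):
  G = 99.47·ln 43.13 − 161.1 = 99.47·3.7642 − 161.1 = 213.327.
Gain = 213.327 / 224.880 = 0.9486 → 0.949.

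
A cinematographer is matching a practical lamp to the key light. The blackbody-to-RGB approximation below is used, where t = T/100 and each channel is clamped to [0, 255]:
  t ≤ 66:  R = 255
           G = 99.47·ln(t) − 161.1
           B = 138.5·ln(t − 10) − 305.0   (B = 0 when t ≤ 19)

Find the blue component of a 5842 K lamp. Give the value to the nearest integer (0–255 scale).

t = 5842/100 = 58.42; the t ≤ 66 branch applies.
B = 138.5·ln(58.42 − 10) − 305.0 = 138.5·ln 48.42 − 305.0 = 138.5·3.8799 − 305.0 = 232.368.
Rounded: 232.

232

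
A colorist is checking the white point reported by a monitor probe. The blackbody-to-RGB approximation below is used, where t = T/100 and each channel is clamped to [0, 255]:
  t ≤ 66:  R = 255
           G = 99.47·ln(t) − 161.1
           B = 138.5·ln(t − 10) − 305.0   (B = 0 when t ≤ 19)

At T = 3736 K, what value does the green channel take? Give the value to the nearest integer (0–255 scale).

t = 3736/100 = 37.36; the t ≤ 66 branch applies.
G = 99.47·ln 37.36 − 161.1 = 99.47·3.6206 − 161.1 = 199.041.
Rounded: 199.

199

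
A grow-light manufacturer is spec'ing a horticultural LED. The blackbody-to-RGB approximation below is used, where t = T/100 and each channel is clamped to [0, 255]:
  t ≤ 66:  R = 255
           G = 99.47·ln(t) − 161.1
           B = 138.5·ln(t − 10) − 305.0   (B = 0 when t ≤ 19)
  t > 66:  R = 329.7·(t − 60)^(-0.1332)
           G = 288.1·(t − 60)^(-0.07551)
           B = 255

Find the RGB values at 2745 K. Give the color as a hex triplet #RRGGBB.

t = 2745/100 = 27.45; the t ≤ 66 branch applies.
R = 255 by definition for t ≤ 66.
G = 99.47·ln 27.45 − 161.1 = 99.47·3.3124 − 161.1 = 168.381.
B = 138.5·ln(27.45 − 10) − 305.0 = 138.5·ln 17.45 − 305.0 = 138.5·2.8593 − 305.0 = 91.019.
Rounded: (255, 168, 91).
In hex: #FFA85B.

#FFA85B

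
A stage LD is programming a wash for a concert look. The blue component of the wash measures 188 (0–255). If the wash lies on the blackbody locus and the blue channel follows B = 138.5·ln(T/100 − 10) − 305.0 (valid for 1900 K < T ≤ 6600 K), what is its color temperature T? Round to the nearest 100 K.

4500 K

ln(t − 10) = (188 + 305.0) / 138.5 = 3.5596.
t − 10 = e^3.5596 = 35.148, so t = 45.148.
T = 100·t = 4515 K → 4500 K to the nearest 100 K.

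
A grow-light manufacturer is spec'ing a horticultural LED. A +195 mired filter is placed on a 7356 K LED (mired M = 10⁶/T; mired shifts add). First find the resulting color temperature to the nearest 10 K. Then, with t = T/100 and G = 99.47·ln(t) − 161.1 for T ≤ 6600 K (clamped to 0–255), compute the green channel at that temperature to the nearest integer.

M_in = 10⁶/7356 = 135.94; M_out = 135.94 + (+195) = 330.94.
T_out = 10⁶/330.94 = 3021.7 K → 3020 K; t = 30.2.
G = 99.47·ln 30.2 − 161.1 = 99.47·3.4078 − 161.1 = 177.878.
Rounded: 178.

178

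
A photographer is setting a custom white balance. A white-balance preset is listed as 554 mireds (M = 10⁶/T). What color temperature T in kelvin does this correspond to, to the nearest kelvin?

T = 10⁶ / 554 = 1805.05 K → 1805 K.

1805 K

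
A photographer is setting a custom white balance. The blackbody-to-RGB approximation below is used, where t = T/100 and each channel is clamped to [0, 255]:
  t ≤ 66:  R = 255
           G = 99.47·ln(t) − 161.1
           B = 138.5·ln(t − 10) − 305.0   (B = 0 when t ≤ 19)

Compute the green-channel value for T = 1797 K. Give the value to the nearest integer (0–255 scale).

t = 1797/100 = 17.97; the t ≤ 66 branch applies.
G = 99.47·ln 17.97 − 161.1 = 99.47·2.8887 − 161.1 = 126.239.
Rounded: 126.

126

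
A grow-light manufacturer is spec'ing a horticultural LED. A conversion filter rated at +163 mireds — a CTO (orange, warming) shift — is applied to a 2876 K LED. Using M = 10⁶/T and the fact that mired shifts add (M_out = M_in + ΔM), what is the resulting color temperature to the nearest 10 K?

1960 K

M_in = 10⁶/2876 = 347.71 mireds.
M_out = 347.71 + (+163) = 510.71 mireds.
T_out = 10⁶/510.71 = 1958.1 K → 1960 K.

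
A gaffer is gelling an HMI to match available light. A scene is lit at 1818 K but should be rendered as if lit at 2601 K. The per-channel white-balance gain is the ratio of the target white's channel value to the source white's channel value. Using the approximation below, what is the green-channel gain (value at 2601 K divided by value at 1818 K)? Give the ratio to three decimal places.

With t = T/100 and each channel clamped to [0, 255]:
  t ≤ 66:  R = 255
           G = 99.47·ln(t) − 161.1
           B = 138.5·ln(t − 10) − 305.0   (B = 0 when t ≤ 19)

1.280

At 1818 K (t = 18.18):
  G = 99.47·ln 18.18 − 161.1 = 99.47·2.9003 − 161.1 = 127.395.
At 2601 K (t = 26.01):
  G = 99.47·ln 26.01 − 161.1 = 99.47·3.2585 − 161.1 = 163.021.
Gain = 163.021 / 127.395 = 1.2797 → 1.280.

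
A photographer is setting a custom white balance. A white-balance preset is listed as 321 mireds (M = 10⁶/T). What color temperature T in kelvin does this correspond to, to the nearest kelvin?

3115 K

T = 10⁶ / 321 = 3115.26 K → 3115 K.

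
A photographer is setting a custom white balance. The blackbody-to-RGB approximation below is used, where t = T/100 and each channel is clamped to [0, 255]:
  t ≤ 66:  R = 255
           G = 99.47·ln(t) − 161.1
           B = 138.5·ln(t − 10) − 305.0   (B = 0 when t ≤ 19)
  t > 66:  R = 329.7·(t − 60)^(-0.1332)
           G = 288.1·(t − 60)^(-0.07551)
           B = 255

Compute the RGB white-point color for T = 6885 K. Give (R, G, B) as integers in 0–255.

(247, 244, 255)

t = 6885/100 = 68.85; the t > 66 branch applies.
R = 329.7·(68.85 − 60)^(-0.1332) = 329.7·8.85^(-0.1332) = 329.7·0.74794 = 246.596.
G = 288.1·(68.85 − 60)^(-0.07551) = 288.1·8.85^(-0.07551) = 288.1·0.84820 = 244.365.
B = 255 by definition for t > 66.
Rounded: (247, 244, 255).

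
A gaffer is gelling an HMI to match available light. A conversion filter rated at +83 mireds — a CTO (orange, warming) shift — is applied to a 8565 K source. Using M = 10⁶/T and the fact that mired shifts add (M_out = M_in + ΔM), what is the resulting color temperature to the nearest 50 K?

5000 K

M_in = 10⁶/8565 = 116.75 mireds.
M_out = 116.75 + (+83) = 199.75 mireds.
T_out = 10⁶/199.75 = 5006.2 K → 5000 K.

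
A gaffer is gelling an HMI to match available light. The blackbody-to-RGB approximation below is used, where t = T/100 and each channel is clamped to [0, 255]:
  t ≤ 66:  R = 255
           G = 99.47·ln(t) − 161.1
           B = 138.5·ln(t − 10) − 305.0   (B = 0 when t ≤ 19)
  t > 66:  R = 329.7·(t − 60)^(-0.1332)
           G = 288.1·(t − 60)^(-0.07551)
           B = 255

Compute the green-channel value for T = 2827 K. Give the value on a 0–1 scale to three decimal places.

0.672

t = 2827/100 = 28.27; the t ≤ 66 branch applies.
G = 99.47·ln 28.27 − 161.1 = 99.47·3.3418 − 161.1 = 171.309.
On a 0–1 scale: 171.309/255 = 0.6718 → 0.672.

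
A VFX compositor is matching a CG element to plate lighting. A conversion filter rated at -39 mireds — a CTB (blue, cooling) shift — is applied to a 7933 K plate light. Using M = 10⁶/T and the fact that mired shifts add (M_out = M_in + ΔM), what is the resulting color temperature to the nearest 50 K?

11500 K

M_in = 10⁶/7933 = 126.06 mireds.
M_out = 126.06 + (-39) = 87.06 mireds.
T_out = 10⁶/87.06 = 11486.9 K → 11500 K.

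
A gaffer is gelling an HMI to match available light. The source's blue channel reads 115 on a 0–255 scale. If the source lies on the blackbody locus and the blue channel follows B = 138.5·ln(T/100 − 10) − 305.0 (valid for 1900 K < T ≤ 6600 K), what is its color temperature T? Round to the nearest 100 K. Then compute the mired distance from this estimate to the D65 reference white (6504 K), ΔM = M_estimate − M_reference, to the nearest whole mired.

ln(t − 10) = (115 + 305.0) / 138.5 = 3.0325.
t − 10 = e^3.0325 = 20.749, so t = 30.749.
T = 100·t = 3075 K → 3100 K to the nearest 100 K.
M_estimate = 10⁶/3100 = 322.58; M_reference = 10⁶/6504 = 153.75.
ΔM = 322.58 − 153.75 = 168.83 → +169 mireds.

+169 mireds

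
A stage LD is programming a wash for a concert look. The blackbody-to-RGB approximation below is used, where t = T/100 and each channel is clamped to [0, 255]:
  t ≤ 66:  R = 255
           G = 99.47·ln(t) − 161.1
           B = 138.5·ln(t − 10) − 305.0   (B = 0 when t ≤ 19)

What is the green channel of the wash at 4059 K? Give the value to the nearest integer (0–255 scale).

t = 4059/100 = 40.59; the t ≤ 66 branch applies.
G = 99.47·ln 40.59 − 161.1 = 99.47·3.7035 − 161.1 = 207.289.
Rounded: 207.

207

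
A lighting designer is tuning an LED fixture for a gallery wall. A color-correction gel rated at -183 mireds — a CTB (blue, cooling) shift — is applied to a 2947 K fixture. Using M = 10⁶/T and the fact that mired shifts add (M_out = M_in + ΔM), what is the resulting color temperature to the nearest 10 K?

M_in = 10⁶/2947 = 339.33 mireds.
M_out = 339.33 + (-183) = 156.33 mireds.
T_out = 10⁶/156.33 = 6396.8 K → 6400 K.

6400 K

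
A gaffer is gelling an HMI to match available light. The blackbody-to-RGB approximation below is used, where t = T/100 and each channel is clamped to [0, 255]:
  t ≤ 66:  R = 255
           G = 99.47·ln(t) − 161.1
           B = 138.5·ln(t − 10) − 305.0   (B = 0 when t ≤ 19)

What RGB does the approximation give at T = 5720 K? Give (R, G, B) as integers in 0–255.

t = 5720/100 = 57.2; the t ≤ 66 branch applies.
R = 255 by definition for t ≤ 66.
G = 99.47·ln 57.2 − 161.1 = 99.47·4.0466 − 161.1 = 241.411.
B = 138.5·ln(57.2 − 10) − 305.0 = 138.5·ln 47.2 − 305.0 = 138.5·3.8544 − 305.0 = 228.834.
Rounded: (255, 241, 229).

(255, 241, 229)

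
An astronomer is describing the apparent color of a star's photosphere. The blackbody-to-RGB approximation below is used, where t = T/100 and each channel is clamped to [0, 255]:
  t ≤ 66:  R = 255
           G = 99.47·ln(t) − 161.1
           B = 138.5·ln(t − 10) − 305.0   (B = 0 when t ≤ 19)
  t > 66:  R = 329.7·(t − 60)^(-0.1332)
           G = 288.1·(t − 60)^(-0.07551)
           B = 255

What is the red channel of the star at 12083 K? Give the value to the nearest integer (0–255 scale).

t = 12083/100 = 120.83; the t > 66 branch applies.
R = 329.7·(120.83 − 60)^(-0.1332) = 329.7·60.83^(-0.1332) = 329.7·0.57857 = 190.754.
Rounded: 191.

191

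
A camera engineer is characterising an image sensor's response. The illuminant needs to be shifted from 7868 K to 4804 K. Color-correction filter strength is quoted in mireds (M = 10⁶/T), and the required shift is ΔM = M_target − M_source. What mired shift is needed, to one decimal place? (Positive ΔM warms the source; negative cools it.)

M_source = 10⁶/7868 = 127.097; M_target = 10⁶/4804 = 208.160.
ΔM = 208.160 − 127.097 = 81.063 → +81.1 mireds, a warming shift.

+81.1 mireds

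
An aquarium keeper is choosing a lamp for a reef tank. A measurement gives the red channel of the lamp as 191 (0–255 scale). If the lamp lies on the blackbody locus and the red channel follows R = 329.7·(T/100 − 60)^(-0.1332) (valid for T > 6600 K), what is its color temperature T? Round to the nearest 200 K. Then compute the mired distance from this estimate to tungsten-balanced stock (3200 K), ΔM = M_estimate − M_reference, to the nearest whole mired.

-229 mireds

(t − 60)^(-0.1332) = 191/329.7 = 0.57931.
t − 60 = 0.57931^(1/-0.1332) = 0.57931^(-7.508) = 60.245, so t = 120.245.
T = 100·t = 12025 K → 12000 K to the nearest 200 K.
M_estimate = 10⁶/12000 = 83.33; M_reference = 10⁶/3200 = 312.50.
ΔM = 83.33 − 312.50 = -229.17 → -229 mireds.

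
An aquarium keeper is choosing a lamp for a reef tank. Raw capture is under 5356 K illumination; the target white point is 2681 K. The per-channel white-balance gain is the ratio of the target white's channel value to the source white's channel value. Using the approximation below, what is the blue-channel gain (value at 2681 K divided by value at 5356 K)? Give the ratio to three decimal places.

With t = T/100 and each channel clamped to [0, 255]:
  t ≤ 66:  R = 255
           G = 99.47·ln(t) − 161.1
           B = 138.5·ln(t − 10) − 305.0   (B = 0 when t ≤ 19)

At 5356 K (t = 53.56):
  B = 138.5·ln(53.56 − 10) − 305.0 = 138.5·ln 43.56 − 305.0 = 138.5·3.7741 − 305.0 = 217.718.
At 2681 K (t = 26.81):
  B = 138.5·ln(26.81 − 10) − 305.0 = 138.5·ln 16.81 − 305.0 = 138.5·2.8220 − 305.0 = 85.843.
Gain = 85.843 / 217.718 = 0.3943 → 0.394.

0.394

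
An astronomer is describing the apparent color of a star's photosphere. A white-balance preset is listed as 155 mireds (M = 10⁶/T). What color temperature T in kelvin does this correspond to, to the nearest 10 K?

6450 K

T = 10⁶ / 155 = 6451.61 K → 6450 K.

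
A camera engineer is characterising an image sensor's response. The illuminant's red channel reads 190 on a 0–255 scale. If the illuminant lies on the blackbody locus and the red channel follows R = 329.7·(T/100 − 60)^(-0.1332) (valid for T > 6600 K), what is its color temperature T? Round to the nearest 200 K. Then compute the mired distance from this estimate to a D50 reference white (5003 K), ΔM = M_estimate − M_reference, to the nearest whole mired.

-118 mireds

(t − 60)^(-0.1332) = 190/329.7 = 0.57628.
t − 60 = 0.57628^(1/-0.1332) = 0.57628^(-7.508) = 62.667, so t = 122.667.
T = 100·t = 12267 K → 12200 K to the nearest 200 K.
M_estimate = 10⁶/12200 = 81.97; M_reference = 10⁶/5003 = 199.88.
ΔM = 81.97 − 199.88 = -117.91 → -118 mireds.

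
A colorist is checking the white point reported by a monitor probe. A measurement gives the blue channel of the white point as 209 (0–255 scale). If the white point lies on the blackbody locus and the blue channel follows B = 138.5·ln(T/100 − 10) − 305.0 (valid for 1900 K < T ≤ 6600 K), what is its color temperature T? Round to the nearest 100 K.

ln(t − 10) = (209 + 305.0) / 138.5 = 3.7112.
t − 10 = e^3.7112 = 40.903, so t = 50.903.
T = 100·t = 5090 K → 5100 K to the nearest 100 K.

5100 K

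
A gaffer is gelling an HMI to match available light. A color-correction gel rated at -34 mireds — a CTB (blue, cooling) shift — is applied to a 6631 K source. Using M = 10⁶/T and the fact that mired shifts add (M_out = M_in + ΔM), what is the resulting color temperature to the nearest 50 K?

8550 K

M_in = 10⁶/6631 = 150.81 mireds.
M_out = 150.81 + (-34) = 116.81 mireds.
T_out = 10⁶/116.81 = 8561.1 K → 8550 K.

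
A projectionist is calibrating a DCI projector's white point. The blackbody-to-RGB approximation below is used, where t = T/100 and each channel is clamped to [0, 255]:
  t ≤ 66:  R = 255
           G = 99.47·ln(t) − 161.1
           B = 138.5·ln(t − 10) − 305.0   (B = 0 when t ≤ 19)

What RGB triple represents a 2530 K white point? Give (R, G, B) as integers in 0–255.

(255, 160, 73)

t = 2530/100 = 25.3; the t ≤ 66 branch applies.
R = 255 by definition for t ≤ 66.
G = 99.47·ln 25.3 − 161.1 = 99.47·3.2308 − 161.1 = 160.268.
B = 138.5·ln(25.3 − 10) − 305.0 = 138.5·ln 15.3 − 305.0 = 138.5·2.7279 − 305.0 = 72.808.
Rounded: (255, 160, 73).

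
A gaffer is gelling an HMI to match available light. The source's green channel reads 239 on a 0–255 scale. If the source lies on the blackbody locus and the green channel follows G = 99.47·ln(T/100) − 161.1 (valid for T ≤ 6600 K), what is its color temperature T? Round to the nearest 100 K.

ln t = (239 + 161.1) / 99.47 = 4.0223.
t = e^4.0223 = 55.830.
T = 100·t = 5583 K → 5600 K to the nearest 100 K.

5600 K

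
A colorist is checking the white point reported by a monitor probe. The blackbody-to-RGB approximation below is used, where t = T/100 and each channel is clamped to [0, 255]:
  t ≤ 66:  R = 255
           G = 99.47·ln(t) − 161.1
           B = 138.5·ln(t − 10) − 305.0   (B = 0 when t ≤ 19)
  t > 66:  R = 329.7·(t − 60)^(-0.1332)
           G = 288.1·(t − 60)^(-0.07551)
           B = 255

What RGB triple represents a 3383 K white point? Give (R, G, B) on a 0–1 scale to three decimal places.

(1.000, 0.742, 0.526)

t = 3383/100 = 33.83; the t ≤ 66 branch applies.
R = 255 by definition for t ≤ 66.
G = 99.47·ln 33.83 − 161.1 = 99.47·3.5213 − 161.1 = 189.168.
B = 138.5·ln(33.83 − 10) − 305.0 = 138.5·ln 23.83 − 305.0 = 138.5·3.1709 − 305.0 = 134.176.
Dividing each by 255: (1.0000, 0.7418, 0.5262) → (1.000, 0.742, 0.526).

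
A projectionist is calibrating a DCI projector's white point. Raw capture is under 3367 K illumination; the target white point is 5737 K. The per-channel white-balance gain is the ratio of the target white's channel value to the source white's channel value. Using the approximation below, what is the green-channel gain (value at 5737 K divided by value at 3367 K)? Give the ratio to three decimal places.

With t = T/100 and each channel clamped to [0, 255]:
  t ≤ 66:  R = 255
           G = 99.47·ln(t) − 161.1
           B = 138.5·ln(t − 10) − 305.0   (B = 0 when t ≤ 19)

1.281

At 3367 K (t = 33.67):
  G = 99.47·ln 33.67 − 161.1 = 99.47·3.5166 − 161.1 = 188.697.
At 5737 K (t = 57.37):
  G = 99.47·ln 57.37 − 161.1 = 99.47·4.0495 − 161.1 = 241.706.
Gain = 241.706 / 188.697 = 1.2809 → 1.281.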